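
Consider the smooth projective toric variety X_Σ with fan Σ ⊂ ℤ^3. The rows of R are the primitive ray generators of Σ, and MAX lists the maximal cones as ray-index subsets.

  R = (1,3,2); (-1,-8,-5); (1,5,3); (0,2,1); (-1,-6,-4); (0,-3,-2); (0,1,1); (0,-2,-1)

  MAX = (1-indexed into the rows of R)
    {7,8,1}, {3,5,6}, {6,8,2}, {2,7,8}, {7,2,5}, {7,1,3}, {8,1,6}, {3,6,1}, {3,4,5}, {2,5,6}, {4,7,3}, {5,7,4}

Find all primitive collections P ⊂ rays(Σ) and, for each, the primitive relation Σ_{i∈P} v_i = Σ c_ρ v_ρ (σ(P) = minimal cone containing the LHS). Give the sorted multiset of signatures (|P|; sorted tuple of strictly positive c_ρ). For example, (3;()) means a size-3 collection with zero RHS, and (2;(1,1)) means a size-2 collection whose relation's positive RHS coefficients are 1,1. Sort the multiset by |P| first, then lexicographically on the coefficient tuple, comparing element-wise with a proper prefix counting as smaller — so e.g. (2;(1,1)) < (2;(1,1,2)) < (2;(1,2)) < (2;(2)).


Primitive collections (11):

  {4,8}:  v_{4} + v_{8} = 0  →  sig = (2;())
  {1,4}:  v_{1} + v_{4} = v_{3}  →  sig = (2;(1))
  {1,5}:  v_{1} + v_{5} = v_{6}  →  sig = (2;(1))
  {2,3}:  v_{2} + v_{3} = v_{6}  →  sig = (2;(1))
  {2,4}:  v_{2} + v_{4} = v_{5}  →  sig = (2;(1))
  {3,8}:  v_{3} + v_{8} = v_{1}  →  sig = (2;(1))
  {5,8}:  v_{5} + v_{8} = v_{2}  →  sig = (2;(1))
  {6,7}:  v_{6} + v_{7} = v_{8}  →  sig = (2;(1))
  {1,2}:  v_{1} + v_{2} = v_{6} + v_{8}  →  sig = (2;(1,1))
  {4,6}:  v_{4} + v_{6} = v_{3} + v_{5}  →  sig = (2;(1,1))
  {3,5,7}:  v_{3} + v_{5} + v_{7} = 0  →  sig = (3;())

Hence PRS(X_Σ) =
    (2;())
    (2;(1))
    (2;(1))
    (2;(1))
    (2;(1))
    (2;(1))
    (2;(1))
    (2;(1))
    (2;(1,1))
    (2;(1,1))
    (3;())


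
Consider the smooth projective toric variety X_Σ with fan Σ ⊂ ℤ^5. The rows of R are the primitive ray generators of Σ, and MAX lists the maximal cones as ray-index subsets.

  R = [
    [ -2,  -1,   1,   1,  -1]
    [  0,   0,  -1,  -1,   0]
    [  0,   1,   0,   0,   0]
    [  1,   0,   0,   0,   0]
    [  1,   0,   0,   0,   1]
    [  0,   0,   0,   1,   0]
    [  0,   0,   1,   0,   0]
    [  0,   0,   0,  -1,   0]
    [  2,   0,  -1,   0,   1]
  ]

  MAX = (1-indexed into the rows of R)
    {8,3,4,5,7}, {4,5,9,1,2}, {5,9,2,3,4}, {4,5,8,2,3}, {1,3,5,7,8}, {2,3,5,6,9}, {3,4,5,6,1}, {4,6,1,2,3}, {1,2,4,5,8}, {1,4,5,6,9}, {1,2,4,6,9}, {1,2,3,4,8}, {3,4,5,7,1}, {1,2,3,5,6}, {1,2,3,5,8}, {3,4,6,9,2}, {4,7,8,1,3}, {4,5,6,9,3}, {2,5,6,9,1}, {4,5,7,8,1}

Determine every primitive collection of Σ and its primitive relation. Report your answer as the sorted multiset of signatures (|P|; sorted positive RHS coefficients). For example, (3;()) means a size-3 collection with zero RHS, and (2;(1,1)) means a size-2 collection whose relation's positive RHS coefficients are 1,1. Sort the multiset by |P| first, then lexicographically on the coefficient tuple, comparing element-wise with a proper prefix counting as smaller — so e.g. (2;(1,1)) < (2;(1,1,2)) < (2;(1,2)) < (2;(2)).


Δ(Σ) — 9 vertices, 9 min non-faces:

  P={6,8}:  v_{6} + v_{8} = 0  →  sig = (2;())
  P={2,7}:  v_{2} + v_{7} = v_{8}  →  sig = (2;(1))
  P={7,9}:  v_{7} + v_{9} = v_{4} + v_{5}  →  sig = (2;(1,1))
  P={8,9}:  v_{8} + v_{9} = v_{2} + v_{4} + v_{5}  →  sig = (2;(1,1,1))
  P={6,7}:  v_{6} + v_{7} = v_{1} + v_{3} + v_{4} + v_{5}  →  sig = (2;(1,1,1,1))
  P={1,3,9}:  v_{1} + v_{3} + v_{9} = v_{6}  →  sig = (3;(1))
  P={2,4,5,6}:  v_{2} + v_{4} + v_{5} + v_{6} = v_{9}  →  sig = (4;(1))
  P={1,2,3,4,5}:  v_{1} + v_{2} + v_{3} + v_{4} + v_{5} = 0  →  sig = (5;())
  P={1,3,4,5,8}:  v_{1} + v_{3} + v_{4} + v_{5} + v_{8} = v_{7}  →  sig = (5;(1))

Sorted signature multiset PRS(X):
    (2;())
    (2;(1))
    (2;(1,1))
    (2;(1,1,1))
    (2;(1,1,1,1))
    (3;(1))
    (4;(1))
    (5;())
    (5;(1))


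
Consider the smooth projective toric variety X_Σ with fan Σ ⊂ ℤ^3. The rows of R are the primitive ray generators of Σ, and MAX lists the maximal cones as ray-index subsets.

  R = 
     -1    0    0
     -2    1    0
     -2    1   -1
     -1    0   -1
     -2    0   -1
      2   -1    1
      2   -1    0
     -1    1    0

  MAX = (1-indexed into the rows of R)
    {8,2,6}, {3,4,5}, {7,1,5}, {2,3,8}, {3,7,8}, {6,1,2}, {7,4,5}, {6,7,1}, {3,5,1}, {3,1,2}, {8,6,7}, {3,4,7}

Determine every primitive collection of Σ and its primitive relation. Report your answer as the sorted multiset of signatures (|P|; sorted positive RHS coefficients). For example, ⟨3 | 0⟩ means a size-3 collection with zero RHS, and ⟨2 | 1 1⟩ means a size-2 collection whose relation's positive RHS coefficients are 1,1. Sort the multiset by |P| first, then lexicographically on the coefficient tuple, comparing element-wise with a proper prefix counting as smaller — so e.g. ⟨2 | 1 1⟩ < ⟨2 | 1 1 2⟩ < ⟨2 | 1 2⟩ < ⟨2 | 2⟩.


Primitive collections (12):

  P = {2,7}:  v_{2} + v_{7} = 0  →  sig = ⟨2 | 0⟩
  P = {3,6}:  v_{3} + v_{6} = 0  →  sig = ⟨2 | 0⟩
  P = {1,4}:  v_{1} + v_{4} = v_{5}  →  sig = ⟨2 | 1⟩
  P = {1,8}:  v_{1} + v_{8} = v_{2}  →  sig = ⟨2 | 1⟩
  P = {4,8}:  v_{4} + v_{8} = v_{3}  →  sig = ⟨2 | 1⟩
  P = {2,4}:  v_{2} + v_{4} = v_{1} + v_{3}  →  sig = ⟨2 | 1 1⟩
  P = {4,6}:  v_{4} + v_{6} = v_{1} + v_{7}  →  sig = ⟨2 | 1 1⟩
  P = {5,8}:  v_{5} + v_{8} = v_{1} + v_{3}  →  sig = ⟨2 | 1 1⟩
  P = {2,5}:  v_{2} + v_{5} = 2·v_{1} + v_{3}  →  sig = ⟨2 | 1 2⟩
  P = {5,6}:  v_{5} + v_{6} = 2·v_{1} + v_{7}  →  sig = ⟨2 | 1 2⟩
  P = {1,3,7}:  v_{1} + v_{3} + v_{7} = v_{4}  →  sig = ⟨3 | 1⟩
  P = {3,5,7}:  v_{3} + v_{5} + v_{7} = 2·v_{4}  →  sig = ⟨3 | 2⟩

Signatures (|P|; sorted positive RHS coefficients), sorted:
[⟨2 | 0⟩, ⟨2 | 0⟩, ⟨2 | 1⟩, ⟨2 | 1⟩, ⟨2 | 1⟩, ⟨2 | 1 1⟩, ⟨2 | 1 1⟩, ⟨2 | 1 1⟩, ⟨2 | 1 2⟩, ⟨2 | 1 2⟩, ⟨3 | 1⟩, ⟨3 | 2⟩]


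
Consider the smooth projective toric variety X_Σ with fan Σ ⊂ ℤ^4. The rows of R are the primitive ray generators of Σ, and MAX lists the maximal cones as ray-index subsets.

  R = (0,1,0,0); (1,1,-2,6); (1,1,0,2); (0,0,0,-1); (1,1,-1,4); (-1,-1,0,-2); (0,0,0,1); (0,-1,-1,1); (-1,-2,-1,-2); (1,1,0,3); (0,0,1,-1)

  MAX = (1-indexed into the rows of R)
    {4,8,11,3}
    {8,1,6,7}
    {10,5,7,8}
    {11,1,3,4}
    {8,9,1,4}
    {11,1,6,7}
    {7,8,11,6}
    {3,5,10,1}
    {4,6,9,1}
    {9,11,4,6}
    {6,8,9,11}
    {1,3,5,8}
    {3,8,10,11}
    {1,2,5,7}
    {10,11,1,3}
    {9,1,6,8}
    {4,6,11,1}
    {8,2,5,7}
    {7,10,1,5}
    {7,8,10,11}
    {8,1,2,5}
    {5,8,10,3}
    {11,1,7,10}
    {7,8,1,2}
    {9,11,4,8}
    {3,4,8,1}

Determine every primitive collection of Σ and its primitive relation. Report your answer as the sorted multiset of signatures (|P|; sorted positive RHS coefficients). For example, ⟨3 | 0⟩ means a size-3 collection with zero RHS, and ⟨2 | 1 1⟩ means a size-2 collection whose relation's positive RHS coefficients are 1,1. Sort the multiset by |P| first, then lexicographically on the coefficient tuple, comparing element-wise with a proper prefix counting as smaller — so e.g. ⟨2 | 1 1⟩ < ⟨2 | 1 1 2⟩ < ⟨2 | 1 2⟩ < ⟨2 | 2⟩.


Minimal non-faces — 23 found among 11 rays, 26 max cones:

  • {3,6}:  v_{3} + v_{6} = 0  →  sig = ⟨2 | 0⟩
  • {4,7}:  v_{4} + v_{7} = 0  →  sig = ⟨2 | 0⟩
  • {3,7}:  v_{3} + v_{7} = v_{10}  →  sig = ⟨2 | 1⟩
  • {4,10}:  v_{4} + v_{10} = v_{3}  →  sig = ⟨2 | 1⟩
  • {5,11}:  v_{5} + v_{11} = v_{10}  →  sig = ⟨2 | 1⟩
  • {6,10}:  v_{6} + v_{10} = v_{7}  →  sig = ⟨2 | 1⟩
  • {9,10}:  v_{9} + v_{10} = v_{8}  →  sig = ⟨2 | 1⟩
  • {2,11}:  v_{2} + v_{11} = v_{5} + v_{7}  →  sig = ⟨2 | 1 1⟩
  • {3,9}:  v_{3} + v_{9} = v_{4} + v_{8}  →  sig = ⟨2 | 1 1⟩
  • {7,9}:  v_{7} + v_{9} = v_{6} + v_{8}  →  sig = ⟨2 | 1 1⟩
  • {2,4}:  v_{2} + v_{4} = v_{1} + v_{5} + v_{8}  →  sig = ⟨2 | 1 1 1⟩
  • {4,5}:  v_{4} + v_{5} = v_{1} + v_{3} + v_{8}  →  sig = ⟨2 | 1 1 1⟩
  • {5,6}:  v_{5} + v_{6} = v_{1} + v_{7} + v_{8}  →  sig = ⟨2 | 1 1 1⟩
  • {2,10}:  v_{2} + v_{10} = 2·v_{5} + v_{7}  →  sig = ⟨2 | 1 2⟩
  • {5,9}:  v_{5} + v_{9} = v_{1} + 2·v_{8}  →  sig = ⟨2 | 1 2⟩
  • {2,9}:  v_{2} + v_{9} = 2·v_{1} + v_{7} + 3·v_{8}  →  sig = ⟨2 | 1 2 3⟩
  • {2,3}:  v_{2} + v_{3} = 2·v_{5}  →  sig = ⟨2 | 2⟩
  • {2,6}:  v_{2} + v_{6} = 2·v_{1} + 2·v_{7} + 2·v_{8}  →  sig = ⟨2 | 2 2 2⟩
  • {1,8,11}:  v_{1} + v_{8} + v_{11} = 0  →  sig = ⟨3 | 0⟩
  • {1,8,10}:  v_{1} + v_{8} + v_{10} = v_{5}  →  sig = ⟨3 | 1⟩
  • {4,6,8}:  v_{4} + v_{6} + v_{8} = v_{9}  →  sig = ⟨3 | 1⟩
  • {1,9,11}:  v_{1} + v_{9} + v_{11} = v_{4} + v_{6}  →  sig = ⟨3 | 1 1⟩
  • {1,5,7,8}:  v_{1} + v_{5} + v_{7} + v_{8} = v_{2}  →  sig = ⟨4 | 1⟩

Signatures (|P|; sorted positive RHS coefficients), sorted:
    |P|=2: 18 collections, coeffs (), (), (1), (1), (1), (1), (1), (1,1), (1,1), (1,1), (1,1,1), (1,1,1), (1,1,1), (1,2), (1,2), (1,2,3), (2), (2,2,2)
    |P|=3: 4 collections, coeffs (), (1), (1), (1,1)
    |P|=4: 1 collection, coeffs (1)


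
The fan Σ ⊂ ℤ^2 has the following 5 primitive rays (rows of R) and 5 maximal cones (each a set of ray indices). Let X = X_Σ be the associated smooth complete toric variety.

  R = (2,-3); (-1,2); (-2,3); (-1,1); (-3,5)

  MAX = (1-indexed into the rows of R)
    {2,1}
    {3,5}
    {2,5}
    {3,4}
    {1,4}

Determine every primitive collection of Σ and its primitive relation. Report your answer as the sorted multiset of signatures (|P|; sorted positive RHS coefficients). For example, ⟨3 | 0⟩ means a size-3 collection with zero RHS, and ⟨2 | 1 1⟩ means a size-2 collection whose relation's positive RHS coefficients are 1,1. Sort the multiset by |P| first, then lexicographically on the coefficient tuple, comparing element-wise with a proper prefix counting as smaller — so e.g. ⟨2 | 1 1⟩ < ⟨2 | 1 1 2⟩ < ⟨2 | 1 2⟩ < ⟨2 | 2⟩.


Minimal non-faces — 5 found among 5 rays, 5 max cones:

  • {1,3}:  v_{1} + v_{3} = 0  →  sig = ⟨2 | 0⟩
  • {1,5}:  v_{1} + v_{5} = v_{2}  →  sig = ⟨2 | 1⟩
  • {2,3}:  v_{2} + v_{3} = v_{5}  →  sig = ⟨2 | 1⟩
  • {2,4}:  v_{2} + v_{4} = v_{3}  →  sig = ⟨2 | 1⟩
  • {4,5}:  v_{4} + v_{5} = 2·v_{3}  →  sig = ⟨2 | 2⟩

Sorted signature multiset PRS(X):
{ ⟨2 | 0⟩,  ⟨2 | 1⟩ ×3,  ⟨2 | 2⟩ }


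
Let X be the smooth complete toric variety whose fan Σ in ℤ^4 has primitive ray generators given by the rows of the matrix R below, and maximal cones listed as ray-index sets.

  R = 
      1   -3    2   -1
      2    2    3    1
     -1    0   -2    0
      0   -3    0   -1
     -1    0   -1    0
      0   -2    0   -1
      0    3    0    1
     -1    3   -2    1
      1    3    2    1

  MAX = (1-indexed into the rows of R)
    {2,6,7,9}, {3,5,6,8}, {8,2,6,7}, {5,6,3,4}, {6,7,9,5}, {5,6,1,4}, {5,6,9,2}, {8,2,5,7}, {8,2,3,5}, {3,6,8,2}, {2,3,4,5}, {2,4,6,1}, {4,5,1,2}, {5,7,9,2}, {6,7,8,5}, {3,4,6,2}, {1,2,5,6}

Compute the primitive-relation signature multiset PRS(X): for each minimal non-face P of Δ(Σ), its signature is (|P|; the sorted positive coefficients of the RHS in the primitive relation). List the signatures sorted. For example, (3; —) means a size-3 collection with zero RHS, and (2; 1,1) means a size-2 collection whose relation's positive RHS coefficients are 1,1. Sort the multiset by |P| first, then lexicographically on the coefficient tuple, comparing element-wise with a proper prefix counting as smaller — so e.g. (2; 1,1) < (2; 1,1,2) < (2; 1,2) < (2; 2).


Σ has 14 primitive collections:

  P={1,8}:  v_{1} + v_{8} = 0  ⟹  sig = (2; —)
  P={4,7}:  v_{4} + v_{7} = 0  ⟹  sig = (2; —)
  P={1,3}:  v_{1} + v_{3} = v_{4}  ⟹  sig = (2; 1)
  P={3,7}:  v_{3} + v_{7} = v_{8}  ⟹  sig = (2; 1)
  P={3,9}:  v_{3} + v_{9} = v_{7}  ⟹  sig = (2; 1)
  P={4,8}:  v_{4} + v_{8} = v_{3}  ⟹  sig = (2; 1)
  P={1,7}:  v_{1} + v_{7} = v_{2} + v_{5} + v_{6}  ⟹  sig = (2; 1,1,1)
  P={4,9}:  v_{4} + v_{9} = v_{2} + v_{5} + v_{6}  ⟹  sig = (2; 1,1,1)
  P={8,9}:  v_{8} + v_{9} = 2·v_{7}  ⟹  sig = (2; 2)
  P={1,9}:  v_{1} + v_{9} = 2·v_{2} + 2·v_{5} + 2·v_{6}  ⟹  sig = (2; 2,2,2)
  P={2,3,5,6}:  v_{2} + v_{3} + v_{5} + v_{6} = 0  ⟹  sig = (4; —)
  P={2,4,5,6}:  v_{2} + v_{4} + v_{5} + v_{6} = v_{1}  ⟹  sig = (4; 1)
  P={2,5,6,7}:  v_{2} + v_{5} + v_{6} + v_{7} = v_{9}  ⟹  sig = (4; 1)
  P={2,5,6,8}:  v_{2} + v_{5} + v_{6} + v_{8} = v_{7}  ⟹  sig = (4; 1)

so the primitive-relation signature multiset is
    (2; —)
    (2; —)
    (2; 1)
    (2; 1)
    (2; 1)
    (2; 1)
    (2; 1,1,1)
    (2; 1,1,1)
    (2; 2)
    (2; 2,2,2)
    (4; —)
    (4; 1)
    (4; 1)
    (4; 1)


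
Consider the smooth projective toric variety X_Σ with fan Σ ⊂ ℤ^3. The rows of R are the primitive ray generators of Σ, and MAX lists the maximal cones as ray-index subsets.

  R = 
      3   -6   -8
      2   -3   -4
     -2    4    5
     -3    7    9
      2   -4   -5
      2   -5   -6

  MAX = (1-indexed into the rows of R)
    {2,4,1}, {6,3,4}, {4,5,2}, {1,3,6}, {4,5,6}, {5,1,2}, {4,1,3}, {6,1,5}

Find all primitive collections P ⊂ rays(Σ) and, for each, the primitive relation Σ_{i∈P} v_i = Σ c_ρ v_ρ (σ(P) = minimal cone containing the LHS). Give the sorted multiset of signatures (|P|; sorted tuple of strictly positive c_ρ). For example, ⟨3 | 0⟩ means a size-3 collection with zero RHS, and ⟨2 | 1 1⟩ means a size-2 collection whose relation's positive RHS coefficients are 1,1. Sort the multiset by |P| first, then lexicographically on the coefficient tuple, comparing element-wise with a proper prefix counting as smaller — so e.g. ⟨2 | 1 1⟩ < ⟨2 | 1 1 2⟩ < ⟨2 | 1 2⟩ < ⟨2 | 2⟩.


5 minimal non-faces of Δ(Σ) (on 6 rays):

  P = {3,5}:  v_{3} + v_{5} = 0  →  sig = ⟨2 | 0⟩
  P = {2,3}:  v_{2} + v_{3} = v_{1} + v_{4}  →  sig = ⟨2 | 1 1⟩
  P = {2,6}:  v_{2} + v_{6} = 2·v_{5}  →  sig = ⟨2 | 2⟩
  P = {1,4,5}:  v_{1} + v_{4} + v_{5} = v_{2}  →  sig = ⟨3 | 1⟩
  P = {1,4,6}:  v_{1} + v_{4} + v_{6} = v_{5}  →  sig = ⟨3 | 1⟩

so the primitive-relation signature multiset is
{ ⟨2 | 0⟩,  ⟨2 | 1 1⟩,  ⟨2 | 2⟩,  ⟨3 | 1⟩ ×2 }


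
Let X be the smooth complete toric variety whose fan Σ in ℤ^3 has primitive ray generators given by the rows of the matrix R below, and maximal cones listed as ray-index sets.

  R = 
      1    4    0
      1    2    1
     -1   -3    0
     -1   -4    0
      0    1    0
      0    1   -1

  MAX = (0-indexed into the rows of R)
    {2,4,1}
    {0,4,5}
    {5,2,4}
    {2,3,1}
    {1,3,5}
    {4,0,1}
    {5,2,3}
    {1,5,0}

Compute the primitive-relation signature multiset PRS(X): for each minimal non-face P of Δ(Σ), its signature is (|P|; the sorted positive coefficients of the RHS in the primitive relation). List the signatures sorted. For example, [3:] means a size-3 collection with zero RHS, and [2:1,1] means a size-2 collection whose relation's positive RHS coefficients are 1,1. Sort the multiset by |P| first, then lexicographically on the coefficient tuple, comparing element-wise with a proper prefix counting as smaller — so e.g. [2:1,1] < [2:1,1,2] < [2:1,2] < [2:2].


Primitive collections (5):

  P = {0,3}:  v_{0} + v_{3} = 0  →  sig = [2:]
  P = {0,2}:  v_{0} + v_{2} = v_{4}  →  sig = [2:1]
  P = {3,4}:  v_{3} + v_{4} = v_{2}  →  sig = [2:1]
  P = {1,2,5}:  v_{1} + v_{2} + v_{5} = 0  →  sig = [3:]
  P = {1,4,5}:  v_{1} + v_{4} + v_{5} = v_{0}  →  sig = [3:1]

Hence PRS(X_Σ) =
[[2:], [2:1], [2:1], [3:], [3:1]]


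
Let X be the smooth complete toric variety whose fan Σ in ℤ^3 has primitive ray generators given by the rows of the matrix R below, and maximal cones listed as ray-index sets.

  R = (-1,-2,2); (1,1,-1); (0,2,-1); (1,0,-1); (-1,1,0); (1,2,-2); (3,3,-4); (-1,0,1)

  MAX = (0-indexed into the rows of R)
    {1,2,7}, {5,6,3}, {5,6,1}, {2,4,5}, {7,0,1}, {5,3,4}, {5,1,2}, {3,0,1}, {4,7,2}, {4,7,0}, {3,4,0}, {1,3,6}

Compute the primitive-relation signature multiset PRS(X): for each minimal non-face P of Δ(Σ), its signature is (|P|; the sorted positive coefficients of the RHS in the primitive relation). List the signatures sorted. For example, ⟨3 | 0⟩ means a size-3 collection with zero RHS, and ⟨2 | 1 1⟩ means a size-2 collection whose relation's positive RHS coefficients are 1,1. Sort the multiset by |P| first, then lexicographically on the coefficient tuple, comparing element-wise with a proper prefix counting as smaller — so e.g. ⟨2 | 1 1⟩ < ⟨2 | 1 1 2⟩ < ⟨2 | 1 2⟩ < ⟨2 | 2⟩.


11 collections generate NE(X_Σ); each relation:

  P={0,5}:  v_{0} + v_{5} = 0 — sig = ⟨2 | 0⟩
  P={3,7}:  v_{3} + v_{7} = 0 — sig = ⟨2 | 0⟩
  P={0,2}:  v_{0} + v_{2} = v_{7} — sig = ⟨2 | 1⟩
  P={1,4}:  v_{1} + v_{4} = v_{2} — sig = ⟨2 | 1⟩
  P={2,3}:  v_{2} + v_{3} = v_{5} — sig = ⟨2 | 1⟩
  P={5,7}:  v_{5} + v_{7} = v_{2} — sig = ⟨2 | 1⟩
  P={0,6}:  v_{0} + v_{6} = v_{1} + v_{3} — sig = ⟨2 | 1 1⟩
  P={6,7}:  v_{6} + v_{7} = v_{1} + v_{5} — sig = ⟨2 | 1 1⟩
  P={2,6}:  v_{2} + v_{6} = v_{1} + 2·v_{5} — sig = ⟨2 | 1 2⟩
  P={4,6}:  v_{4} + v_{6} = 2·v_{5} — sig = ⟨2 | 2⟩
  P={1,3,5}:  v_{1} + v_{3} + v_{5} = v_{6} — sig = ⟨3 | 1⟩

Sorted signature multiset PRS(X):
[⟨2 | 0⟩, ⟨2 | 0⟩, ⟨2 | 1⟩, ⟨2 | 1⟩, ⟨2 | 1⟩, ⟨2 | 1⟩, ⟨2 | 1 1⟩, ⟨2 | 1 1⟩, ⟨2 | 1 2⟩, ⟨2 | 2⟩, ⟨3 | 1⟩]


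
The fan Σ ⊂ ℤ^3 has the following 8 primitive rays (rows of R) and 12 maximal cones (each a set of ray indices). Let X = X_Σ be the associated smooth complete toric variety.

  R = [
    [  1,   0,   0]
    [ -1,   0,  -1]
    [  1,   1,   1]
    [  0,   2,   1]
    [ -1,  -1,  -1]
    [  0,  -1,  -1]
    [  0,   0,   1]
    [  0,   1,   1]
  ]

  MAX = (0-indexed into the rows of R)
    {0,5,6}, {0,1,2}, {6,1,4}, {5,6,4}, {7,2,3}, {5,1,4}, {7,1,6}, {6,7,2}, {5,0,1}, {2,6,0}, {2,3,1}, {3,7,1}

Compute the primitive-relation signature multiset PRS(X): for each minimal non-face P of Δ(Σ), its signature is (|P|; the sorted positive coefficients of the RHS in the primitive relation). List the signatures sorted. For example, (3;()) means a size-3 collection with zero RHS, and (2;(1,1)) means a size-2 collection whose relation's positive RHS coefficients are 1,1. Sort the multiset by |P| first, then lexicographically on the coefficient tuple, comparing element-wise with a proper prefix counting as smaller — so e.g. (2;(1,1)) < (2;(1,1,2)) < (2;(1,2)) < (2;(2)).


Primitive collections (14):

  • {2,4}:  v_{2} + v_{4} = 0  so sig = (2;())
  • {5,7}:  v_{5} + v_{7} = 0  so sig = (2;())
  • {0,4}:  v_{0} + v_{4} = v_{5}  so sig = (2;(1))
  • {0,7}:  v_{0} + v_{7} = v_{2}  so sig = (2;(1))
  • {2,5}:  v_{2} + v_{5} = v_{0}  so sig = (2;(1))
  • {3,4}:  v_{3} + v_{4} = v_{1} + v_{7}  so sig = (2;(1,1))
  • {3,5}:  v_{3} + v_{5} = v_{1} + v_{2}  so sig = (2;(1,1))
  • {4,7}:  v_{4} + v_{7} = v_{1} + v_{6}  so sig = (2;(1,1))
  • {0,3}:  v_{0} + v_{3} = v_{1} + 2·v_{2}  so sig = (2;(1,2))
  • {3,6}:  v_{3} + v_{6} = 2·v_{7}  so sig = (2;(2))
  • {0,1,6}:  v_{0} + v_{1} + v_{6} = 0  so sig = (3;())
  • {1,2,6}:  v_{1} + v_{2} + v_{6} = v_{7}  so sig = (3;(1))
  • {1,2,7}:  v_{1} + v_{2} + v_{7} = v_{3}  so sig = (3;(1))
  • {1,5,6}:  v_{1} + v_{5} + v_{6} = v_{4}  so sig = (3;(1))

Sorted signature multiset PRS(X):
[(2;()), (2;()), (2;(1)), (2;(1)), (2;(1)), (2;(1,1)), (2;(1,1)), (2;(1,1)), (2;(1,2)), (2;(2)), (3;()), (3;(1)), (3;(1)), (3;(1))]


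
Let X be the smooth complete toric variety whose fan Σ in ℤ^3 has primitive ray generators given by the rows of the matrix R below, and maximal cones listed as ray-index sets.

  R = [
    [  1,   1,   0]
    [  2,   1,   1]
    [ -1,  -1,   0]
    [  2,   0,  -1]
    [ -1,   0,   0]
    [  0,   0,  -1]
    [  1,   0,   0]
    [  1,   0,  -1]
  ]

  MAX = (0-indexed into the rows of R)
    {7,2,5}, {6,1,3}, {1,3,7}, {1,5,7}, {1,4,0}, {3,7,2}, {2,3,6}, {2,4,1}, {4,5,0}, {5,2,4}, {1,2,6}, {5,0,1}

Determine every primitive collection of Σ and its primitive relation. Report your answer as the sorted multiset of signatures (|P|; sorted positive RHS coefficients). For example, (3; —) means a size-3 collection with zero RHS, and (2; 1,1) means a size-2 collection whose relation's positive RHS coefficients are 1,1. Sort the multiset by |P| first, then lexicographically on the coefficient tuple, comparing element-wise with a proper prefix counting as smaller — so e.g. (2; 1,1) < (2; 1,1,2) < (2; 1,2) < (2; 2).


|primitive collections| = 14. Relations:

  • {0,2}:  v_{0} + v_{2} = 0 — sig = (2; —)
  • {4,6}:  v_{4} + v_{6} = 0 — sig = (2; —)
  • {3,4}:  v_{3} + v_{4} = v_{7} — sig = (2; 1)
  • {4,7}:  v_{4} + v_{7} = v_{5} — sig = (2; 1)
  • {5,6}:  v_{5} + v_{6} = v_{7} — sig = (2; 1)
  • {6,7}:  v_{6} + v_{7} = v_{3} — sig = (2; 1)
  • {0,6}:  v_{0} + v_{6} = v_{1} + v_{5} — sig = (2; 1,1)
  • {0,3}:  v_{0} + v_{3} = v_{1} + v_{5} + v_{7} — sig = (2; 1,1,1)
  • {0,7}:  v_{0} + v_{7} = v_{1} + 2·v_{5} — sig = (2; 1,2)
  • {3,5}:  v_{3} + v_{5} = 2·v_{7} — sig = (2; 2)
  • {1,2,5}:  v_{1} + v_{2} + v_{5} = v_{6} — sig = (3; 1)
  • {1,4,5}:  v_{1} + v_{4} + v_{5} = v_{0} — sig = (3; 1)
  • {1,2,7}:  v_{1} + v_{2} + v_{7} = 2·v_{6} — sig = (3; 2)
  • {1,2,3}:  v_{1} + v_{2} + v_{3} = 3·v_{6} — sig = (3; 3)

Signatures (|P|; sorted positive RHS coefficients), sorted:
{ (2; —) ×2,  (2; 1) ×4,  (2; 1,1),  (2; 1,1,1),  (2; 1,2),  (2; 2),  (3; 1) ×2,  (3; 2),  (3; 3) }


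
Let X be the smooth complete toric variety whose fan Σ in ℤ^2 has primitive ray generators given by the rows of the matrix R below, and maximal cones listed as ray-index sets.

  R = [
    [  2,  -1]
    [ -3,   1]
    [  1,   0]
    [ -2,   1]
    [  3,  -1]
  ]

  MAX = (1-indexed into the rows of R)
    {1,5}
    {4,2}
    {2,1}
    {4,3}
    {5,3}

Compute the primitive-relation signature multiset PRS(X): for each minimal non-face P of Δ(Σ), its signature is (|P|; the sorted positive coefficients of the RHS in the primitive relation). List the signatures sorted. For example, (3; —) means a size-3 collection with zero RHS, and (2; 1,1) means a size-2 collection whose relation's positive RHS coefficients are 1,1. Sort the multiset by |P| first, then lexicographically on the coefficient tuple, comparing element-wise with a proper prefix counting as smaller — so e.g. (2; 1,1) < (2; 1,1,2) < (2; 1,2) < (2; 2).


|primitive collections| = 5. Relations:

  • {1,4}:  v_{1} + v_{4} = 0  ⇒ sig = (2; —)
  • {2,5}:  v_{2} + v_{5} = 0  ⇒ sig = (2; —)
  • {1,3}:  v_{1} + v_{3} = v_{5}  ⇒ sig = (2; 1)
  • {2,3}:  v_{2} + v_{3} = v_{4}  ⇒ sig = (2; 1)
  • {4,5}:  v_{4} + v_{5} = v_{3}  ⇒ sig = (2; 1)

Signatures (|P|; sorted positive RHS coefficients), sorted:
    |P|=2: 5 collections, coeffs (), (), (1), (1), (1)


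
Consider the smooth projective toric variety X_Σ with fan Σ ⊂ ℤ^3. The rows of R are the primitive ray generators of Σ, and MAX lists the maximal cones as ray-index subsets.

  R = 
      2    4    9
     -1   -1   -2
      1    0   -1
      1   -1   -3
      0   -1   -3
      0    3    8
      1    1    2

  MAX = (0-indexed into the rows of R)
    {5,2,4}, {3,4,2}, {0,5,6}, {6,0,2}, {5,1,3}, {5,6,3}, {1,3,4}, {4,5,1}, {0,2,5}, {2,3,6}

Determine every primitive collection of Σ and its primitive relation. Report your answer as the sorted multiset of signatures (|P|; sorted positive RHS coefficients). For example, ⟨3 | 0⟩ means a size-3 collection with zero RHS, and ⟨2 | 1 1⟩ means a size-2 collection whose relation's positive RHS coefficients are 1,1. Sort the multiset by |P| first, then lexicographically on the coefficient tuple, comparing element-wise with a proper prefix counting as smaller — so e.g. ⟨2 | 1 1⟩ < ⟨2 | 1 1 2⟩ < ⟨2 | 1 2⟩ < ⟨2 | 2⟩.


Δ(Σ) — 7 vertices, 9 min non-faces:

  P = {1,6}:  v_{1} + v_{6} = 0  →  sig = ⟨2 | 0⟩
  P = {1,2}:  v_{1} + v_{2} = v_{4}  →  sig = ⟨2 | 1⟩
  P = {4,6}:  v_{4} + v_{6} = v_{2}  →  sig = ⟨2 | 1⟩
  P = {0,1}:  v_{0} + v_{1} = v_{2} + v_{5}  →  sig = ⟨2 | 1 1⟩
  P = {0,4}:  v_{0} + v_{4} = 2·v_{2} + v_{5}  →  sig = ⟨2 | 1 2⟩
  P = {0,3}:  v_{0} + v_{3} = 3·v_{6}  →  sig = ⟨2 | 3⟩
  P = {2,5,6}:  v_{2} + v_{5} + v_{6} = v_{0}  →  sig = ⟨3 | 1⟩
  P = {3,4,5}:  v_{3} + v_{4} + v_{5} = v_{6}  →  sig = ⟨3 | 1⟩
  P = {2,3,5}:  v_{2} + v_{3} + v_{5} = 2·v_{6}  →  sig = ⟨3 | 2⟩

Signatures (|P|; sorted positive RHS coefficients), sorted:
{ ⟨2 | 0⟩,  ⟨2 | 1⟩ ×2,  ⟨2 | 1 1⟩,  ⟨2 | 1 2⟩,  ⟨2 | 3⟩,  ⟨3 | 1⟩ ×2,  ⟨3 | 2⟩ }


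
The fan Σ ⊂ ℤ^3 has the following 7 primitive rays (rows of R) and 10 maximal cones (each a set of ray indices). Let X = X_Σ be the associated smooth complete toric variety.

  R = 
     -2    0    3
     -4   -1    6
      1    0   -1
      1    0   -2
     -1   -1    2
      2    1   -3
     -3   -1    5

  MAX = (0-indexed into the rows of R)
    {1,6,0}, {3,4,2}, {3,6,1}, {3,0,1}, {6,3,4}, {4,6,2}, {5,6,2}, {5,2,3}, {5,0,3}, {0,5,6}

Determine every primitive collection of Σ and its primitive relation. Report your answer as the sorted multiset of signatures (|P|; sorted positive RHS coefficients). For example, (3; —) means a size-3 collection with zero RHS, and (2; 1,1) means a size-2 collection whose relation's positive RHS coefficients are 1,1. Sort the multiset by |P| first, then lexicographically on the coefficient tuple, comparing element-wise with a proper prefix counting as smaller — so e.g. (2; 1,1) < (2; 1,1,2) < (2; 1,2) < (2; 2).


9 minimal non-faces of Δ(Σ) (on 7 rays):

  P={0,4}:  v_{0} + v_{4} = v_{6}  →  sig = (2; 1)
  P={1,2}:  v_{1} + v_{2} = v_{6}  →  sig = (2; 1)
  P={1,5}:  v_{1} + v_{5} = v_{0}  →  sig = (2; 1)
  P={4,5}:  v_{4} + v_{5} = v_{2}  →  sig = (2; 1)
  P={0,2}:  v_{0} + v_{2} = v_{5} + v_{6}  →  sig = (2; 1,1)
  P={1,4}:  v_{1} + v_{4} = v_{3} + 2·v_{6}  →  sig = (2; 1,2)
  P={3,5,6}:  v_{3} + v_{5} + v_{6} = 0  →  sig = (3; —)
  P={0,3,6}:  v_{0} + v_{3} + v_{6} = v_{1}  →  sig = (3; 1)
  P={2,3,6}:  v_{2} + v_{3} + v_{6} = v_{4}  →  sig = (3; 1)

Signatures (|P|; sorted positive RHS coefficients), sorted:
{ (2; 1) ×4,  (2; 1,1),  (2; 1,2),  (3; —),  (3; 1) ×2 }


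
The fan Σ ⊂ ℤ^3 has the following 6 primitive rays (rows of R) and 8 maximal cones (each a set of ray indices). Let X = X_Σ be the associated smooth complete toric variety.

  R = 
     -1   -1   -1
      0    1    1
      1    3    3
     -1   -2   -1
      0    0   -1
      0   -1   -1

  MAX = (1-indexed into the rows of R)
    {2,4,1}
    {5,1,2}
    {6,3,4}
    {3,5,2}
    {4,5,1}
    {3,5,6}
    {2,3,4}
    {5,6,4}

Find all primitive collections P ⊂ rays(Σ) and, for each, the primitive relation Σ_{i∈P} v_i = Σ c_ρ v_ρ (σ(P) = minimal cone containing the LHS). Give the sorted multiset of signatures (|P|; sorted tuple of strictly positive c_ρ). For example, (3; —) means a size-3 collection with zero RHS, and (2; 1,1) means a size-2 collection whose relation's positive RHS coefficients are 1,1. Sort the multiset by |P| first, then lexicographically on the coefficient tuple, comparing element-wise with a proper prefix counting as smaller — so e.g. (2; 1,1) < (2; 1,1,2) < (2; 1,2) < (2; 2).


Δ(Σ) — 6 vertices, 5 min non-faces:

  P = {2,6}:  v_{2} + v_{6} = 0  ⟹  sig = (2; —)
  P = {1,6}:  v_{1} + v_{6} = v_{4} + v_{5}  ⟹  sig = (2; 1,1)
  P = {1,3}:  v_{1} + v_{3} = 2·v_{2}  ⟹  sig = (2; 2)
  P = {2,4,5}:  v_{2} + v_{4} + v_{5} = v_{1}  ⟹  sig = (3; 1)
  P = {3,4,5}:  v_{3} + v_{4} + v_{5} = v_{2}  ⟹  sig = (3; 1)

Signatures (|P|; sorted positive RHS coefficients), sorted:
{ (2; —),  (2; 1,1),  (2; 2),  (3; 1) ×2 }


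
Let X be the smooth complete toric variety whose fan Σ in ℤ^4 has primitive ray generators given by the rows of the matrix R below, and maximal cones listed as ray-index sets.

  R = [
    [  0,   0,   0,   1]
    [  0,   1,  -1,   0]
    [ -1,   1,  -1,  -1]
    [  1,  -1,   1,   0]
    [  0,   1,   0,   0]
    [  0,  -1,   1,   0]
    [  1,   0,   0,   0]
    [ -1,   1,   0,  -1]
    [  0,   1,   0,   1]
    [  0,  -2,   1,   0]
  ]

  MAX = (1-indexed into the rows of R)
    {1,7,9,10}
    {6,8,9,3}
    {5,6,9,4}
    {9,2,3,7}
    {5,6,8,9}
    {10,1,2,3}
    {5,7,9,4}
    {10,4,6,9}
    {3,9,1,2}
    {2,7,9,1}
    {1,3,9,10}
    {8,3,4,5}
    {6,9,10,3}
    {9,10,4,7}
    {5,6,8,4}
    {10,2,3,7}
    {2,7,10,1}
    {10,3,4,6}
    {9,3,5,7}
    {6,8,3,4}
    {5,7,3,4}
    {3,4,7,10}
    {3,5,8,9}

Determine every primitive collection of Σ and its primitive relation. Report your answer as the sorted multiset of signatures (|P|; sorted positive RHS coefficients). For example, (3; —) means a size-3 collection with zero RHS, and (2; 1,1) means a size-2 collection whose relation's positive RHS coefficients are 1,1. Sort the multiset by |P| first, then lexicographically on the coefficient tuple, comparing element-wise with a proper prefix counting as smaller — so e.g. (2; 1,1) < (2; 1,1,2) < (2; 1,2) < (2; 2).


|primitive collections| = 18. Relations:

  P = {2,6}:  v_{2} + v_{6} = 0 ; sig = (2; —)
  P = {1,5}:  v_{1} + v_{5} = v_{9} ; sig = (2; 1)
  P = {2,4}:  v_{2} + v_{4} = v_{7} ; sig = (2; 1)
  P = {5,10}:  v_{5} + v_{10} = v_{6} ; sig = (2; 1)
  P = {6,7}:  v_{6} + v_{7} = v_{4} ; sig = (2; 1)
  P = {1,6}:  v_{1} + v_{6} = v_{9} + v_{10} ; sig = (2; 1,1)
  P = {2,8}:  v_{2} + v_{8} = v_{3} + v_{5} ; sig = (2; 1,1)
  P = {1,4}:  v_{1} + v_{4} = v_{7} + v_{9} + v_{10} ; sig = (2; 1,1,1)
  P = {1,8}:  v_{1} + v_{8} = v_{3} + v_{6} + v_{9} ; sig = (2; 1,1,1)
  P = {2,5}:  v_{2} + v_{5} = v_{3} + v_{7} + v_{9} ; sig = (2; 1,1,1)
  P = {7,8}:  v_{7} + v_{8} = v_{3} + v_{4} + v_{5} ; sig = (2; 1,1,1)
  P = {8,10}:  v_{8} + v_{10} = v_{3} + 2·v_{6} ; sig = (2; 1,2)
  P = {1,3,7}:  v_{1} + v_{3} + v_{7} = v_{2} ; sig = (3; 1)
  P = {2,9,10}:  v_{2} + v_{9} + v_{10} = v_{1} ; sig = (3; 1)
  P = {3,4,9}:  v_{3} + v_{4} + v_{9} = v_{5} ; sig = (3; 1)
  P = {3,5,6}:  v_{3} + v_{5} + v_{6} = v_{8} ; sig = (3; 1)
  P = {4,8,9}:  v_{4} + v_{8} + v_{9} = 2·v_{5} + v_{6} ; sig = (3; 1,2)
  P = {3,7,9,10}:  v_{3} + v_{7} + v_{9} + v_{10} = 0 ; sig = (4; —)

Sorted signature multiset PRS(X):
{ (2; —),  (2; 1) ×4,  (2; 1,1) ×2,  (2; 1,1,1) ×4,  (2; 1,2),  (3; 1) ×4,  (3; 1,2),  (4; —) }


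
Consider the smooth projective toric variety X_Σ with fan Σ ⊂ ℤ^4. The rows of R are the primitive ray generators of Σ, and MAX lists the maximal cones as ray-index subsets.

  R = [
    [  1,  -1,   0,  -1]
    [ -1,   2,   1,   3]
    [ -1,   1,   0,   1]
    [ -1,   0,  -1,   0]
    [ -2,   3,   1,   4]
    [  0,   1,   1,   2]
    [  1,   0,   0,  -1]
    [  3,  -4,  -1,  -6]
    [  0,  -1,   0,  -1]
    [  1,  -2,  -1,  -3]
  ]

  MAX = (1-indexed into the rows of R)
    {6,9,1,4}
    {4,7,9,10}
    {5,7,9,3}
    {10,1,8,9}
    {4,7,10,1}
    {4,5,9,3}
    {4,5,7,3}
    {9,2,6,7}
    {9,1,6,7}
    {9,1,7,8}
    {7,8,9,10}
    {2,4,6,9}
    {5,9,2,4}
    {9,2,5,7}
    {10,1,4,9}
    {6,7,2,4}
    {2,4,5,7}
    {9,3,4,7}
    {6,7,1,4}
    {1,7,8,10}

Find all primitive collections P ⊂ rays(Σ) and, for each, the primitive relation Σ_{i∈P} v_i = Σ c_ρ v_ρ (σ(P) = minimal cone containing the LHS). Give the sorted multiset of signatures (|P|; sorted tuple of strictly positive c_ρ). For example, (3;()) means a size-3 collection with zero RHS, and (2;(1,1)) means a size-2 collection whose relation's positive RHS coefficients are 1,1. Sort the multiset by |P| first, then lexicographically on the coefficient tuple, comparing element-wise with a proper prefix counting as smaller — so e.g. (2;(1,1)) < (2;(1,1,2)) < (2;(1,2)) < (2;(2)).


20 collections generate NE(X_Σ); each relation:

  P = {1,3}:  v_{1} + v_{3} = 0  ⇒ sig = (2;())
  P = {2,10}:  v_{2} + v_{10} = 0  ⇒ sig = (2;())
  P = {1,2}:  v_{1} + v_{2} = v_{6}  ⇒ sig = (2;(1))
  P = {1,5}:  v_{1} + v_{5} = v_{2}  ⇒ sig = (2;(1))
  P = {2,3}:  v_{2} + v_{3} = v_{5}  ⇒ sig = (2;(1))
  P = {3,6}:  v_{3} + v_{6} = v_{2}  ⇒ sig = (2;(1))
  P = {5,10}:  v_{5} + v_{10} = v_{3}  ⇒ sig = (2;(1))
  P = {6,10}:  v_{6} + v_{10} = v_{1}  ⇒ sig = (2;(1))
  P = {5,8}:  v_{5} + v_{8} = v_{7} + v_{9}  ⇒ sig = (2;(1,1))
  P = {2,8}:  v_{2} + v_{8} = v_{1} + v_{7} + v_{9}  ⇒ sig = (2;(1,1,1))
  P = {3,8}:  v_{3} + v_{8} = v_{7} + v_{9} + v_{10}  ⇒ sig = (2;(1,1,1))
  P = {3,10}:  v_{3} + v_{10} = v_{4} + v_{7} + v_{9}  ⇒ sig = (2;(1,1,1))
  P = {6,8}:  v_{6} + v_{8} = 2·v_{1} + v_{7} + v_{9}  ⇒ sig = (2;(1,1,2))
  P = {4,8}:  v_{4} + v_{8} = 2·v_{10}  ⇒ sig = (2;(2))
  P = {5,6}:  v_{5} + v_{6} = 2·v_{2}  ⇒ sig = (2;(2))
  P = {4,6,7,9}:  v_{4} + v_{6} + v_{7} + v_{9} = 0  ⇒ sig = (4;())
  P = {1,4,7,9}:  v_{1} + v_{4} + v_{7} + v_{9} = v_{10}  ⇒ sig = (4;(1))
  P = {1,7,9,10}:  v_{1} + v_{7} + v_{9} + v_{10} = v_{8}  ⇒ sig = (4;(1))
  P = {2,4,7,9}:  v_{2} + v_{4} + v_{7} + v_{9} = v_{3}  ⇒ sig = (4;(1))
  P = {4,5,7,9}:  v_{4} + v_{5} + v_{7} + v_{9} = 2·v_{3}  ⇒ sig = (4;(2))

Signatures (|P|; sorted positive RHS coefficients), sorted:
{ (2;()) ×2,  (2;(1)) ×6,  (2;(1,1)),  (2;(1,1,1)) ×3,  (2;(1,1,2)),  (2;(2)) ×2,  (4;()),  (4;(1)) ×3,  (4;(2)) }


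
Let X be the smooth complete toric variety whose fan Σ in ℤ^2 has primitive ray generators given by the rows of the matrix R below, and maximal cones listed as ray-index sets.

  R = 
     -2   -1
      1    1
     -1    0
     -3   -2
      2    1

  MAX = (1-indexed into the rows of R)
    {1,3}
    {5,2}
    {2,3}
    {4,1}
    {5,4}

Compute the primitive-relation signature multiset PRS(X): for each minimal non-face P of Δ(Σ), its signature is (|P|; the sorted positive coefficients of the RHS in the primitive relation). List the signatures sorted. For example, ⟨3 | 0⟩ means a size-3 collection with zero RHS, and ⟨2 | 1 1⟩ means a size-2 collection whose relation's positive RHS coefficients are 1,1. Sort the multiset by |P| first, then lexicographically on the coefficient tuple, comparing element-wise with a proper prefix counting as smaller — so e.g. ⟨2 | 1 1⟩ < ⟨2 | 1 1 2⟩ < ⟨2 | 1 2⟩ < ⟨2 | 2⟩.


Minimal non-faces — 5 found among 5 rays, 5 max cones:

  P = {1,5}:  v_{1} + v_{5} = 0  ⇒ sig = ⟨2 | 0⟩
  P = {1,2}:  v_{1} + v_{2} = v_{3}  ⇒ sig = ⟨2 | 1⟩
  P = {2,4}:  v_{2} + v_{4} = v_{1}  ⇒ sig = ⟨2 | 1⟩
  P = {3,5}:  v_{3} + v_{5} = v_{2}  ⇒ sig = ⟨2 | 1⟩
  P = {3,4}:  v_{3} + v_{4} = 2·v_{1}  ⇒ sig = ⟨2 | 2⟩

Hence PRS(X_Σ) =
    ⟨2 | 0⟩
    ⟨2 | 1⟩
    ⟨2 | 1⟩
    ⟨2 | 1⟩
    ⟨2 | 2⟩


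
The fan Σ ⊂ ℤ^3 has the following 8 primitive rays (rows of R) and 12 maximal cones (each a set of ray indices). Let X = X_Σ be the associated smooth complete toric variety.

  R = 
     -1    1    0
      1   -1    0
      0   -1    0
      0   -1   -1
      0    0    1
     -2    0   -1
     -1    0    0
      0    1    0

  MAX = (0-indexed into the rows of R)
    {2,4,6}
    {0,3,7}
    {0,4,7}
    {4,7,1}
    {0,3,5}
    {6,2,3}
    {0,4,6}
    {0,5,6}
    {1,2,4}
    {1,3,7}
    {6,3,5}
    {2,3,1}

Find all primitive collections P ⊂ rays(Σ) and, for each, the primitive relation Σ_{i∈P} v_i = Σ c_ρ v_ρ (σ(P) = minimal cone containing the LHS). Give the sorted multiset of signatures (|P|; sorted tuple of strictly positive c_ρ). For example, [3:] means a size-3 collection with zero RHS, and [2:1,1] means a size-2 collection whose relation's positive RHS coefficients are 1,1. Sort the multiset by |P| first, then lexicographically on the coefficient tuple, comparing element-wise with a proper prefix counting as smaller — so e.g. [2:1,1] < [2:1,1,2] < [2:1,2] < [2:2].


The 11 primitive collections of Σ (r=8, n=3):

  P = {0,1}:  v_{0} + v_{1} = 0 — sig = [2:]
  P = {2,7}:  v_{2} + v_{7} = 0 — sig = [2:]
  P = {0,2}:  v_{0} + v_{2} = v_{6} — sig = [2:1]
  P = {1,6}:  v_{1} + v_{6} = v_{2} — sig = [2:1]
  P = {3,4}:  v_{3} + v_{4} = v_{2} — sig = [2:1]
  P = {6,7}:  v_{6} + v_{7} = v_{0} — sig = [2:1]
  P = {1,5}:  v_{1} + v_{5} = v_{3} + v_{6} — sig = [2:1,1]
  P = {2,5}:  v_{2} + v_{5} = v_{3} + 2·v_{6} — sig = [2:1,2]
  P = {5,7}:  v_{5} + v_{7} = 2·v_{0} + v_{3} — sig = [2:1,2]
  P = {4,5}:  v_{4} + v_{5} = 2·v_{6} — sig = [2:2]
  P = {0,3,6}:  v_{0} + v_{3} + v_{6} = v_{5} — sig = [3:1]

Sorted signature multiset PRS(X):
    [2:]
    [2:]
    [2:1]
    [2:1]
    [2:1]
    [2:1]
    [2:1,1]
    [2:1,2]
    [2:1,2]
    [2:2]
    [3:1]


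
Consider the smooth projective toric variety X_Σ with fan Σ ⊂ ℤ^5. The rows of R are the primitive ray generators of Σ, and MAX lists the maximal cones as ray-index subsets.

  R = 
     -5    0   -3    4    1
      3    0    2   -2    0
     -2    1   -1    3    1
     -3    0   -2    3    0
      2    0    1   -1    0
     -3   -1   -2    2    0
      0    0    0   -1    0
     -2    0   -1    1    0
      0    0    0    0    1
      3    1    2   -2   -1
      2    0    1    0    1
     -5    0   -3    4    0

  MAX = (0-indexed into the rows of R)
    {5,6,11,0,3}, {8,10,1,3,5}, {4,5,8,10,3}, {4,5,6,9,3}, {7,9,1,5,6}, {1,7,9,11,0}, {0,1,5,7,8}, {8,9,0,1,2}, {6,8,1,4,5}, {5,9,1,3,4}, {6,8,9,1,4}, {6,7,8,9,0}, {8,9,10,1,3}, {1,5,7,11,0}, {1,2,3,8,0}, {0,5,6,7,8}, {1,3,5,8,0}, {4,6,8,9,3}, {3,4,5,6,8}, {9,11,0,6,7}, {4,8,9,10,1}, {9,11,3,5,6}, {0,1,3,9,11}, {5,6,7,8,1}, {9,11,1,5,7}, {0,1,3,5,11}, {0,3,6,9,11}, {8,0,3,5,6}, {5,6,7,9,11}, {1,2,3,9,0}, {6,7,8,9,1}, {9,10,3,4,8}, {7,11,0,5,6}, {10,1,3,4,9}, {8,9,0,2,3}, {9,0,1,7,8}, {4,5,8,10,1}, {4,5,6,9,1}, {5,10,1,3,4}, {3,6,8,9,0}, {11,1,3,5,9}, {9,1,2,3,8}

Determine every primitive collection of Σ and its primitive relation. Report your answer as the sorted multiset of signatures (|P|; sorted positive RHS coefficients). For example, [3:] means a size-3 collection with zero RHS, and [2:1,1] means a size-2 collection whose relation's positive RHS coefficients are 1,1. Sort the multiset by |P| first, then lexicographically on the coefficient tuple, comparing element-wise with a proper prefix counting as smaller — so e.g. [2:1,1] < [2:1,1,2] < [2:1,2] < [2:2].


Σ has 23 primitive collections:

  {4,7}:  v_{4} + v_{7} = 0 — sig = [2:]
  {3,7}:  v_{3} + v_{7} = v_{11} — sig = [2:1]
  {4,11}:  v_{4} + v_{11} = v_{3} — sig = [2:1]
  {8,11}:  v_{8} + v_{11} = v_{0} — sig = [2:1]
  {0,4}:  v_{0} + v_{4} = v_{3} + v_{8} — sig = [2:1,1]
  {6,10}:  v_{6} + v_{10} = v_{4} + v_{8} — sig = [2:1,1]
  {2,5}:  v_{2} + v_{5} = v_{0} + v_{1} + v_{3} — sig = [2:1,1,1]
  {2,6}:  v_{2} + v_{6} = v_{0} + v_{8} + v_{9} — sig = [2:1,1,1]
  {7,10}:  v_{7} + v_{10} = v_{1} + v_{3} + v_{8} — sig = [2:1,1,1]
  {2,11}:  v_{2} + v_{11} = 2·v_{0} + v_{1} + v_{3} + v_{9} — sig = [2:1,1,1,2]
  {2,7}:  v_{2} + v_{7} = 2·v_{0} + v_{1} + v_{9} — sig = [2:1,1,2]
  {10,11}:  v_{10} + v_{11} = v_{1} + 2·v_{3} + v_{8} — sig = [2:1,1,2]
  {2,4}:  v_{2} + v_{4} = v_{1} + 2·v_{3} + 2·v_{8} + v_{9} — sig = [2:1,1,2,2]
  {0,10}:  v_{0} + v_{10} = v_{1} + 2·v_{3} + 2·v_{8} — sig = [2:1,2,2]
  {2,10}:  v_{2} + v_{10} = 2·v_{1} + 3·v_{3} + 3·v_{8} + v_{9} — sig = [2:1,2,3,3]
  {1,3,6}:  v_{1} + v_{3} + v_{6} = 0 — sig = [3:]
  {5,8,9}:  v_{5} + v_{8} + v_{9} = 0 — sig = [3:]
  {0,5,9}:  v_{0} + v_{5} + v_{9} = v_{11} — sig = [3:1]
  {1,6,11}:  v_{1} + v_{6} + v_{11} = v_{7} — sig = [3:1]
  {0,1,6}:  v_{0} + v_{1} + v_{6} = v_{7} + v_{8} — sig = [3:1,1]
  {5,9,10}:  v_{5} + v_{9} + v_{10} = v_{1} + v_{3} + v_{4} — sig = [3:1,1,1]
  {1,3,4,8}:  v_{1} + v_{3} + v_{4} + v_{8} = v_{10} — sig = [4:1]
  {0,1,3,8,9}:  v_{0} + v_{1} + v_{3} + v_{8} + v_{9} = v_{2} — sig = [5:1]

Hence PRS(X_Σ) =
    [2:]
    [2:1]
    [2:1]
    [2:1]
    [2:1,1]
    [2:1,1]
    [2:1,1,1]
    [2:1,1,1]
    [2:1,1,1]
    [2:1,1,1,2]
    [2:1,1,2]
    [2:1,1,2]
    [2:1,1,2,2]
    [2:1,2,2]
    [2:1,2,3,3]
    [3:]
    [3:]
    [3:1]
    [3:1]
    [3:1,1]
    [3:1,1,1]
    [4:1]
    [5:1]


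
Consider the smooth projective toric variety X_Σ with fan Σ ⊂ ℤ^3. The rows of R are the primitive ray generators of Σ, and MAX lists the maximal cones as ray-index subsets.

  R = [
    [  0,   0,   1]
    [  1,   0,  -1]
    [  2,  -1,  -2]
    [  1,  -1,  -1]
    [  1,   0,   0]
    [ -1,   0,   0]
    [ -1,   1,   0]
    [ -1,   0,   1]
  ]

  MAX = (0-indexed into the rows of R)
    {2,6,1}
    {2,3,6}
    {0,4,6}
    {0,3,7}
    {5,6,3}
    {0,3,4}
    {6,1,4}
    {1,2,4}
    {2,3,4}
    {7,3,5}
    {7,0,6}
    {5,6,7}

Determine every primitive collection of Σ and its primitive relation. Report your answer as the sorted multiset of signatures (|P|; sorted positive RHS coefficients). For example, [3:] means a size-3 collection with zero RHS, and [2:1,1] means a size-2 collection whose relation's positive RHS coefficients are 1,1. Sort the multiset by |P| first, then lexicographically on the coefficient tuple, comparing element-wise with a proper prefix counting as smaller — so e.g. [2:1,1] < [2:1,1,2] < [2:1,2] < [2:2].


Σ has 14 primitive collections:

  {1,7}:  v_{1} + v_{7} = 0 — sig = [2:]
  {4,5}:  v_{4} + v_{5} = 0 — sig = [2:]
  {0,1}:  v_{0} + v_{1} = v_{4} — sig = [2:1]
  {0,5}:  v_{0} + v_{5} = v_{7} — sig = [2:1]
  {1,3}:  v_{1} + v_{3} = v_{2} — sig = [2:1]
  {2,7}:  v_{2} + v_{7} = v_{3} — sig = [2:1]
  {4,7}:  v_{4} + v_{7} = v_{0} — sig = [2:1]
  {0,2}:  v_{0} + v_{2} = v_{3} + v_{4} — sig = [2:1,1]
  {1,5}:  v_{1} + v_{5} = v_{3} + v_{6} — sig = [2:1,1]
  {2,5}:  v_{2} + v_{5} = 2·v_{3} + v_{6} — sig = [2:1,2]
  {0,3,6}:  v_{0} + v_{3} + v_{6} = 0 — sig = [3:]
  {3,4,6}:  v_{3} + v_{4} + v_{6} = v_{1} — sig = [3:1]
  {3,6,7}:  v_{3} + v_{6} + v_{7} = v_{5} — sig = [3:1]
  {2,4,6}:  v_{2} + v_{4} + v_{6} = 2·v_{1} — sig = [3:2]

Sorted signature multiset PRS(X):
    [2:]
    [2:]
    [2:1]
    [2:1]
    [2:1]
    [2:1]
    [2:1]
    [2:1,1]
    [2:1,1]
    [2:1,2]
    [3:]
    [3:1]
    [3:1]
    [3:2]
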